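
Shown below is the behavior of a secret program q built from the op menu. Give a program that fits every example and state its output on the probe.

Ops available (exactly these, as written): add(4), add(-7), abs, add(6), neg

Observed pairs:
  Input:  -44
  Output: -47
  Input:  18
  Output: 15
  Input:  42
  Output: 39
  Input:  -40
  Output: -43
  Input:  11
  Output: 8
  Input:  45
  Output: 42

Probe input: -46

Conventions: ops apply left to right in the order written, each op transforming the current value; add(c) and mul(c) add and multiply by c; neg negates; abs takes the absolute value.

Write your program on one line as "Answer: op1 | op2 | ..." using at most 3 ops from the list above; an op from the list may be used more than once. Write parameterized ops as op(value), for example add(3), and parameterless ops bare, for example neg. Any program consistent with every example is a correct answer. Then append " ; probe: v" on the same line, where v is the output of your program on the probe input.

add(-7) | add(4) ; probe: -49

Check, running the answer program on each example:
  -44 -> -51 -> -47
  18 -> 11 -> 15
  42 -> 35 -> 39
  -40 -> -47 -> -43
  11 -> 4 -> 8
  45 -> 38 -> 42
  probe: -46 -> -53 -> -49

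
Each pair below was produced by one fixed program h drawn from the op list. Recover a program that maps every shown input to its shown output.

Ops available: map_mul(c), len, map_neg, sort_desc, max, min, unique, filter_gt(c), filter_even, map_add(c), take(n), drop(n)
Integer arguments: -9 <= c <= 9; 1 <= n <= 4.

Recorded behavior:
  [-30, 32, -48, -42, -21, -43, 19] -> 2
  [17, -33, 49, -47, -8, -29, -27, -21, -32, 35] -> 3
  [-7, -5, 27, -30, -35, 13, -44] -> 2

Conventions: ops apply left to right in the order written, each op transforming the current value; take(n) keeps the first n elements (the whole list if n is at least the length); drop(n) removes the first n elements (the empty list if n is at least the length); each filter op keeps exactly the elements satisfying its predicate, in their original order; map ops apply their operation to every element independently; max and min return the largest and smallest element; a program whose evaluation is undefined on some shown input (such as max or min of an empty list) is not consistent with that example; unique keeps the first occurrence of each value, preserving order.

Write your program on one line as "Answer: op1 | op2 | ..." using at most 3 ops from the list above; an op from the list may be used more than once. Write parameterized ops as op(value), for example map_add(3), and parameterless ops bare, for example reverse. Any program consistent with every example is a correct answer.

map_mul(3) | filter_gt(0) | len

Check, running the answer program on each example:
  [-30, 32, -48, -42, -21, -43, 19] -> [-90, 96, -144, -126, -63, -129, 57] -> [96, 57] -> 2
  [17, -33, 49, -47, -8, -29, -27, -21, -32, 35] -> [51, -99, 147, -141, -24, -87, -81, -63, -96, 105] -> [51, 147, 105] -> 3
  [-7, -5, 27, -30, -35, 13, -44] -> [-21, -15, 81, -90, -105, 39, -132] -> [81, 39] -> 2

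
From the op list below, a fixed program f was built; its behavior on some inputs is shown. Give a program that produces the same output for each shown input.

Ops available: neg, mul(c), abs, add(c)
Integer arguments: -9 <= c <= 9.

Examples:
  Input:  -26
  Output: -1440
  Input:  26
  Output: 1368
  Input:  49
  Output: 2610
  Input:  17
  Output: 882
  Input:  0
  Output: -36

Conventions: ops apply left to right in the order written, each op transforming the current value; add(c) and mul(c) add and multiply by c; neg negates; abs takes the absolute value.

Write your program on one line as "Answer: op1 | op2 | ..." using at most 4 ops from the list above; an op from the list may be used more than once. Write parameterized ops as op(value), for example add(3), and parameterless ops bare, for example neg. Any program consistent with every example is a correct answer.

mul(-6) | add(4) | mul(-9)

Check, running the answer program on each example:
  -26 -> 156 -> 160 -> -1440
  26 -> -156 -> -152 -> 1368
  49 -> -294 -> -290 -> 2610
  17 -> -102 -> -98 -> 882
  0 -> 0 -> 4 -> -36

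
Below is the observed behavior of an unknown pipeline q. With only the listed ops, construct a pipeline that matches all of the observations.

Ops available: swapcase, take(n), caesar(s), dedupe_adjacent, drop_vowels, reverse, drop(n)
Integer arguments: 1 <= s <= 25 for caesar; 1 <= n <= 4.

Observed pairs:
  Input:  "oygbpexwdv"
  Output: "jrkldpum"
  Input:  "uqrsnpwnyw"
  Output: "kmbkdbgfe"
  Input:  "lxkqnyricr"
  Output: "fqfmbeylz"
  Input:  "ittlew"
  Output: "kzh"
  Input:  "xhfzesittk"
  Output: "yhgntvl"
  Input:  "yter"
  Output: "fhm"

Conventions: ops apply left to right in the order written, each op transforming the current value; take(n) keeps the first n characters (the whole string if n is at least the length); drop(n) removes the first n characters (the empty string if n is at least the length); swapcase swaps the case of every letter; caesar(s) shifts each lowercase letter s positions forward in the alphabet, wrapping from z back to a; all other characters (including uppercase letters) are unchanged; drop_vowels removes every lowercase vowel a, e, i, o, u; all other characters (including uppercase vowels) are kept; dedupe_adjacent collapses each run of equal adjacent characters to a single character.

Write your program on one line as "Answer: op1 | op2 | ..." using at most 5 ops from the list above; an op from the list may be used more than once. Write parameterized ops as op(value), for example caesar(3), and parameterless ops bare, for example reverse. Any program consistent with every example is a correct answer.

reverse | dedupe_adjacent | drop_vowels | caesar(14)

Check, running the answer program on each example:
  "oygbpexwdv" -> "vdwxepbgyo" -> "vdwxepbgyo" -> "vdwxpbgy" -> "jrkldpum"
  "uqrsnpwnyw" -> "wynwpnsrqu" -> "wynwpnsrqu" -> "wynwpnsrq" -> "kmbkdbgfe"
  "lxkqnyricr" -> "rcirynqkxl" -> "rcirynqkxl" -> "rcrynqkxl" -> "fqfmbeylz"
  "ittlew" -> "weltti" -> "welti" -> "wlt" -> "kzh"
  "xhfzesittk" -> "kttisezfhx" -> "ktisezfhx" -> "ktszfhx" -> "yhgntvl"
  "yter" -> "rety" -> "rety" -> "rty" -> "fhm"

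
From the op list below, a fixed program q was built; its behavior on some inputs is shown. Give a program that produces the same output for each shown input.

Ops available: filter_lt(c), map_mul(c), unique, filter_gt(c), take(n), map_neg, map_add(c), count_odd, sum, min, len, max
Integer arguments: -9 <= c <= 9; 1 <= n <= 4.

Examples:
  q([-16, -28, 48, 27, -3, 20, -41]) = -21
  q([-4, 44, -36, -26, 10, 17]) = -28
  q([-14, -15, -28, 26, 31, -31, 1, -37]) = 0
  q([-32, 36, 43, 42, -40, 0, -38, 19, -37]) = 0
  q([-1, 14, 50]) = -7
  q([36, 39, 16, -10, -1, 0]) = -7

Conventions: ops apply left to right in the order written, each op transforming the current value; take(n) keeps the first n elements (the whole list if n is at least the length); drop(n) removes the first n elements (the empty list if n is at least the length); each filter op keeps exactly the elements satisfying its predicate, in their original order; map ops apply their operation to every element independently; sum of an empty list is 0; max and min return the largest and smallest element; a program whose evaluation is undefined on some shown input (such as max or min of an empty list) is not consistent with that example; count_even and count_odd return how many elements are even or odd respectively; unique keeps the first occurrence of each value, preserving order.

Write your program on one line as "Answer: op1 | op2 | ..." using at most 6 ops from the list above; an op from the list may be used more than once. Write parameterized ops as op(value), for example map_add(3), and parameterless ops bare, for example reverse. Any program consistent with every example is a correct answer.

filter_gt(-6) | map_mul(-7) | filter_gt(3) | map_neg | sum

Check, running the answer program on each example:
  [-16, -28, 48, 27, -3, 20, -41] -> [48, 27, -3, 20] -> [-336, -189, 21, -140] -> [21] -> [-21] -> -21
  [-4, 44, -36, -26, 10, 17] -> [-4, 44, 10, 17] -> [28, -308, -70, -119] -> [28] -> [-28] -> -28
  [-14, -15, -28, 26, 31, -31, 1, -37] -> [26, 31, 1] -> [-182, -217, -7] -> [] -> [] -> 0
  [-32, 36, 43, 42, -40, 0, -38, 19, -37] -> [36, 43, 42, 0, 19] -> [-252, -301, -294, 0, -133] -> [] -> [] -> 0
  [-1, 14, 50] -> [-1, 14, 50] -> [7, -98, -350] -> [7] -> [-7] -> -7
  [36, 39, 16, -10, -1, 0] -> [36, 39, 16, -1, 0] -> [-252, -273, -112, 7, 0] -> [7] -> [-7] -> -7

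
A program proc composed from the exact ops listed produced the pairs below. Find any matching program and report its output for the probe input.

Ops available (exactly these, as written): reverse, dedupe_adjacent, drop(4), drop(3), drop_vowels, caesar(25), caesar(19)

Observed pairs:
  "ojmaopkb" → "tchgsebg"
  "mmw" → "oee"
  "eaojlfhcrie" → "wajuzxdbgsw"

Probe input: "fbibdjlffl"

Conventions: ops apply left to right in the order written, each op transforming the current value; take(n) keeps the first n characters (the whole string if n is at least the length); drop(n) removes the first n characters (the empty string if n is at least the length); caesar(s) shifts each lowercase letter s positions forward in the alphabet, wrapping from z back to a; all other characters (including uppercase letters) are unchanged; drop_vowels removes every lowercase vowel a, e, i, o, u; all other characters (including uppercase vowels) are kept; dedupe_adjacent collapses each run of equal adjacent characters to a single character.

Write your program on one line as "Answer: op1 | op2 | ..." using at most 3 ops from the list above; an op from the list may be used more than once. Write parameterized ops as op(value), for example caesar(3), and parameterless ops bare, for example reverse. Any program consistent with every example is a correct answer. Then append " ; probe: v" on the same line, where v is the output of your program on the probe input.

caesar(19) | caesar(25) | reverse ; probe: "dxxdbvtatx"

Check, running the answer program on each example:
  "ojmaopkb" -> "hcfthidu" -> "gbesghct" -> "tchgsebg"
  "mmw" -> "ffp" -> "eeo" -> "oee"
  "eaojlfhcrie" -> "xthceyavkbx" -> "wsgbdxzujaw" -> "wajuzxdbgsw"
  probe: "fbibdjlffl" -> "yubuwceyye" -> "xtatvbdxxd" -> "dxxdbvtatx"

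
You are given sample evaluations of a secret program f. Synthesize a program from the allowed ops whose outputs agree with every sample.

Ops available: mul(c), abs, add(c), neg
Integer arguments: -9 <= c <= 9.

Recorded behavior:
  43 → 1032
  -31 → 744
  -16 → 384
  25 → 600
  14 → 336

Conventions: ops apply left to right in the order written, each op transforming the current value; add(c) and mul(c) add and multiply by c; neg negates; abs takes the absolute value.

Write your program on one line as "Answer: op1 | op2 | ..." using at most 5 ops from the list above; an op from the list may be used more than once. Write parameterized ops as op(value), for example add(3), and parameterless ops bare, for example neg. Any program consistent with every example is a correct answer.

mul(8) | mul(3) | neg | abs

Check, running the answer program on each example:
  43 -> 344 -> 1032 -> -1032 -> 1032
  -31 -> -248 -> -744 -> 744 -> 744
  -16 -> -128 -> -384 -> 384 -> 384
  25 -> 200 -> 600 -> -600 -> 600
  14 -> 112 -> 336 -> -336 -> 336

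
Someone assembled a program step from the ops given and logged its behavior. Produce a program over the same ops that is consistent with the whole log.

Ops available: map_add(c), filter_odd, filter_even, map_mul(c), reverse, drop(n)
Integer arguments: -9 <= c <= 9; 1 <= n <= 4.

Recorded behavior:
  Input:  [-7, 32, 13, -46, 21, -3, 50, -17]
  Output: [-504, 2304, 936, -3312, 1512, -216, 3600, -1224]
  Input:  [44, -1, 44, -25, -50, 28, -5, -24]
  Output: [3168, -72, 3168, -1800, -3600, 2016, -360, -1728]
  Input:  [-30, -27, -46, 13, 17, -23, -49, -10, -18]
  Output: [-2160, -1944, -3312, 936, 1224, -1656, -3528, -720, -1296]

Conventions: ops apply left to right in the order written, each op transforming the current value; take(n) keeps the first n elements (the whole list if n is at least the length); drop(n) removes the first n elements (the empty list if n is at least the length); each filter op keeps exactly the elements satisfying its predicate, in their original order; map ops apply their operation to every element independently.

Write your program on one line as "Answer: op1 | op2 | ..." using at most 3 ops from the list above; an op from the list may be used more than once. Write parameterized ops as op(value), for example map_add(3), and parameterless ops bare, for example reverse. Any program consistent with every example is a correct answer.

map_mul(9) | map_mul(8)

Check, running the answer program on each example:
  [-7, 32, 13, -46, 21, -3, 50, -17] -> [-63, 288, 117, -414, 189, -27, 450, -153] -> [-504, 2304, 936, -3312, 1512, -216, 3600, -1224]
  [44, -1, 44, -25, -50, 28, -5, -24] -> [396, -9, 396, -225, -450, 252, -45, -216] -> [3168, -72, 3168, -1800, -3600, 2016, -360, -1728]
  [-30, -27, -46, 13, 17, -23, -49, -10, -18] -> [-270, -243, -414, 117, 153, -207, -441, -90, -162] -> [-2160, -1944, -3312, 936, 1224, -1656, -3528, -720, -1296]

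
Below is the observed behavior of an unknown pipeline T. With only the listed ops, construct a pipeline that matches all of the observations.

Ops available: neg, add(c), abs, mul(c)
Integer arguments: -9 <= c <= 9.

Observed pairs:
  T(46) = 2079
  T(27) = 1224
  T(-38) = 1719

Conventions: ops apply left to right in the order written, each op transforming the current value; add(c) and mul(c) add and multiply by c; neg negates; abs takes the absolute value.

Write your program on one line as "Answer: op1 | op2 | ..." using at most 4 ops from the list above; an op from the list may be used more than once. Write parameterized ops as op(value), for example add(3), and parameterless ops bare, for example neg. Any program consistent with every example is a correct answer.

mul(9) | mul(5) | abs | add(9)

Check, running the answer program on each example:
  46 -> 414 -> 2070 -> 2070 -> 2079
  27 -> 243 -> 1215 -> 1215 -> 1224
  -38 -> -342 -> -1710 -> 1710 -> 1719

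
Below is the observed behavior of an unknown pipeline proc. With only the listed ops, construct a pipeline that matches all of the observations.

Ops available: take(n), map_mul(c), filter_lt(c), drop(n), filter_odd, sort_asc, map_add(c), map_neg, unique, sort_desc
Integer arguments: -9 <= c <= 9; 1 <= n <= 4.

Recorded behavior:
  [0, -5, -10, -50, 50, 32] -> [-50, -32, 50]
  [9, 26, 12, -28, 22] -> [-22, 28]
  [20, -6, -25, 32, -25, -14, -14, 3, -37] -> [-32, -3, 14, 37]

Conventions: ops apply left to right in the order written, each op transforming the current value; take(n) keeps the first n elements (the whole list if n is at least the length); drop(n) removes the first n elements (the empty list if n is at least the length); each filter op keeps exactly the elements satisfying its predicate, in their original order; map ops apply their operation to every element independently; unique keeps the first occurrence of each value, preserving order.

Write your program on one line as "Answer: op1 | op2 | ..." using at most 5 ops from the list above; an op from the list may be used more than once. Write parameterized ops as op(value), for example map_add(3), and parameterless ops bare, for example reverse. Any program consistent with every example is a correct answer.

unique | drop(3) | map_neg | sort_asc

Check, running the answer program on each example:
  [0, -5, -10, -50, 50, 32] -> [0, -5, -10, -50, 50, 32] -> [-50, 50, 32] -> [50, -50, -32] -> [-50, -32, 50]
  [9, 26, 12, -28, 22] -> [9, 26, 12, -28, 22] -> [-28, 22] -> [28, -22] -> [-22, 28]
  [20, -6, -25, 32, -25, -14, -14, 3, -37] -> [20, -6, -25, 32, -14, 3, -37] -> [32, -14, 3, -37] -> [-32, 14, -3, 37] -> [-32, -3, 14, 37]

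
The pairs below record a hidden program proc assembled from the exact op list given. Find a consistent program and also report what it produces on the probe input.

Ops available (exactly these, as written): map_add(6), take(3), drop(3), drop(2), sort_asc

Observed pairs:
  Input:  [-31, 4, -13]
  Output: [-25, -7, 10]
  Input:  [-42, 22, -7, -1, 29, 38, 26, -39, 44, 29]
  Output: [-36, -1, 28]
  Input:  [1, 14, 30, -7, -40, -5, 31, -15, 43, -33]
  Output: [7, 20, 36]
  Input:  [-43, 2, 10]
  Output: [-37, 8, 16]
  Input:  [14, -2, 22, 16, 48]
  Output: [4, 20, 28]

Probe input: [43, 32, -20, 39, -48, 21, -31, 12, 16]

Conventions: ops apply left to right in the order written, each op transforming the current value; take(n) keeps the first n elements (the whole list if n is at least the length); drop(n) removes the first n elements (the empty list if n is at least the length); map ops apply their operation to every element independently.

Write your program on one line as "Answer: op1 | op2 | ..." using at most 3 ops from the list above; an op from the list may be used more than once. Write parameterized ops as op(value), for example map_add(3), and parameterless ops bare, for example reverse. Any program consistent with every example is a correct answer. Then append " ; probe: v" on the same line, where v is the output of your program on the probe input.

take(3) | map_add(6) | sort_asc ; probe: [-14, 38, 49]

Check, running the answer program on each example:
  [-31, 4, -13] -> [-31, 4, -13] -> [-25, 10, -7] -> [-25, -7, 10]
  [-42, 22, -7, -1, 29, 38, 26, -39, 44, 29] -> [-42, 22, -7] -> [-36, 28, -1] -> [-36, -1, 28]
  [1, 14, 30, -7, -40, -5, 31, -15, 43, -33] -> [1, 14, 30] -> [7, 20, 36] -> [7, 20, 36]
  [-43, 2, 10] -> [-43, 2, 10] -> [-37, 8, 16] -> [-37, 8, 16]
  [14, -2, 22, 16, 48] -> [14, -2, 22] -> [20, 4, 28] -> [4, 20, 28]
  probe: [43, 32, -20, 39, -48, 21, -31, 12, 16] -> [43, 32, -20] -> [49, 38, -14] -> [-14, 38, 49]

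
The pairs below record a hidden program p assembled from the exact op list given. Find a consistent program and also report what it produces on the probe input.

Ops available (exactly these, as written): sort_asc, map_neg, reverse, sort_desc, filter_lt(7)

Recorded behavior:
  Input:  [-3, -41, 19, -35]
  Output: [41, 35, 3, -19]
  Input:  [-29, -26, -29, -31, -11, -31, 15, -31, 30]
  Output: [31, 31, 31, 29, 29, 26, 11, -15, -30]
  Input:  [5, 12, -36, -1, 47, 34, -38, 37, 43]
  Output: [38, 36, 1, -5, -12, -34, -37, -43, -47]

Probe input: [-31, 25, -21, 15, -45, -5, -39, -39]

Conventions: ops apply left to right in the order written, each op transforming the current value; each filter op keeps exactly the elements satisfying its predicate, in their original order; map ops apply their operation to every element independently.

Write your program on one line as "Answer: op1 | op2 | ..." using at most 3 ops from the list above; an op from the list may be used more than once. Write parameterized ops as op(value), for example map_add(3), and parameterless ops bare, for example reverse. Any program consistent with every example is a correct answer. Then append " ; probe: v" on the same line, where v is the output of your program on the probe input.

reverse | map_neg | sort_desc ; probe: [45, 39, 39, 31, 21, 5, -15, -25]

Check, running the answer program on each example:
  [-3, -41, 19, -35] -> [-35, 19, -41, -3] -> [35, -19, 41, 3] -> [41, 35, 3, -19]
  [-29, -26, -29, -31, -11, -31, 15, -31, 30] -> [30, -31, 15, -31, -11, -31, -29, -26, -29] -> [-30, 31, -15, 31, 11, 31, 29, 26, 29] -> [31, 31, 31, 29, 29, 26, 11, -15, -30]
  [5, 12, -36, -1, 47, 34, -38, 37, 43] -> [43, 37, -38, 34, 47, -1, -36, 12, 5] -> [-43, -37, 38, -34, -47, 1, 36, -12, -5] -> [38, 36, 1, -5, -12, -34, -37, -43, -47]
  probe: [-31, 25, -21, 15, -45, -5, -39, -39] -> [-39, -39, -5, -45, 15, -21, 25, -31] -> [39, 39, 5, 45, -15, 21, -25, 31] -> [45, 39, 39, 31, 21, 5, -15, -25]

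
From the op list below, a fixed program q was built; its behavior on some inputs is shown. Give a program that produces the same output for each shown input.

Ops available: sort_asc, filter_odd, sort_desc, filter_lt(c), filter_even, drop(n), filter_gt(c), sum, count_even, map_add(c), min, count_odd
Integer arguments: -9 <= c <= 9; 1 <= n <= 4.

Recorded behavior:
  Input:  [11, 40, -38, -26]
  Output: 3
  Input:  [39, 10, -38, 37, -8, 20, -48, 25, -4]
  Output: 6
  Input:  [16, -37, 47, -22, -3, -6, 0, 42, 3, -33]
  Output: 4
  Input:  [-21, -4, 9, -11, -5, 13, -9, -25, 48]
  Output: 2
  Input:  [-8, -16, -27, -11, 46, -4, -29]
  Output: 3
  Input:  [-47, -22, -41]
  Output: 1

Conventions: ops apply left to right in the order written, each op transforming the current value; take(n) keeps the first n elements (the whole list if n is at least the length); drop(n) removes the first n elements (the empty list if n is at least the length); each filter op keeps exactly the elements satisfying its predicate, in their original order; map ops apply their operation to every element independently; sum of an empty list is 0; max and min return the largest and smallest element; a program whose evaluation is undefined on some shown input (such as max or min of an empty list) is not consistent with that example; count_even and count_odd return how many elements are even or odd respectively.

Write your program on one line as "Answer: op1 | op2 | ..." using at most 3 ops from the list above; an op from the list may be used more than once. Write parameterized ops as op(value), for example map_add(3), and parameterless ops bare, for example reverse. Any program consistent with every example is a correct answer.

drop(1) | map_add(4) | count_even

Check, running the answer program on each example:
  [11, 40, -38, -26] -> [40, -38, -26] -> [44, -34, -22] -> 3
  [39, 10, -38, 37, -8, 20, -48, 25, -4] -> [10, -38, 37, -8, 20, -48, 25, -4] -> [14, -34, 41, -4, 24, -44, 29, 0] -> 6
  [16, -37, 47, -22, -3, -6, 0, 42, 3, -33] -> [-37, 47, -22, -3, -6, 0, 42, 3, -33] -> [-33, 51, -18, 1, -2, 4, 46, 7, -29] -> 4
  [-21, -4, 9, -11, -5, 13, -9, -25, 48] -> [-4, 9, -11, -5, 13, -9, -25, 48] -> [0, 13, -7, -1, 17, -5, -21, 52] -> 2
  [-8, -16, -27, -11, 46, -4, -29] -> [-16, -27, -11, 46, -4, -29] -> [-12, -23, -7, 50, 0, -25] -> 3
  [-47, -22, -41] -> [-22, -41] -> [-18, -37] -> 1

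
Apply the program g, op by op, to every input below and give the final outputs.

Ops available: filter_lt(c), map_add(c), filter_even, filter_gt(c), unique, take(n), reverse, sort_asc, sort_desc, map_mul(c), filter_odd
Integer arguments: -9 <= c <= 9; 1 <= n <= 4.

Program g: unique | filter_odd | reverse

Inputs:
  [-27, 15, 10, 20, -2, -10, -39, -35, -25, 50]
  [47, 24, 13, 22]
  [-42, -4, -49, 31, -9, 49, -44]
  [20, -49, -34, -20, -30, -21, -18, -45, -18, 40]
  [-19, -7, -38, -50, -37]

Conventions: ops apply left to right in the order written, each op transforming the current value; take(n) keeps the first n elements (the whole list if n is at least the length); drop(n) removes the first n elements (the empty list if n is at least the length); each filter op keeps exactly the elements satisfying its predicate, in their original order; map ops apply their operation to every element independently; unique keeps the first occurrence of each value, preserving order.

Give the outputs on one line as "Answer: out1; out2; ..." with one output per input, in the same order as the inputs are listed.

Execution, op by op:
  [-27, 15, 10, 20, -2, -10, -39, -35, -25, 50] -> [-27, 15, 10, 20, -2, -10, -39, -35, -25, 50] -> [-27, 15, -39, -35, -25] -> [-25, -35, -39, 15, -27]
  [47, 24, 13, 22] -> [47, 24, 13, 22] -> [47, 13] -> [13, 47]
  [-42, -4, -49, 31, -9, 49, -44] -> [-42, -4, -49, 31, -9, 49, -44] -> [-49, 31, -9, 49] -> [49, -9, 31, -49]
  [20, -49, -34, -20, -30, -21, -18, -45, -18, 40] -> [20, -49, -34, -20, -30, -21, -18, -45, 40] -> [-49, -21, -45] -> [-45, -21, -49]
  [-19, -7, -38, -50, -37] -> [-19, -7, -38, -50, -37] -> [-19, -7, -37] -> [-37, -7, -19]

[-25, -35, -39, 15, -27]; [13, 47]; [49, -9, 31, -49]; [-45, -21, -49]; [-37, -7, -19]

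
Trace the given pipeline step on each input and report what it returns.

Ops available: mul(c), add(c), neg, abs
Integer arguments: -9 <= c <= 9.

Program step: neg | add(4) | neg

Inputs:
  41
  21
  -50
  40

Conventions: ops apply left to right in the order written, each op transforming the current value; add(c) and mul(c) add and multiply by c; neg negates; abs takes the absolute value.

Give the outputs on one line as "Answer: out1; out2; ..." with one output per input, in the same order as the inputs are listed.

37; 17; -54; 36

Execution, op by op:
  41 -> -41 -> -37 -> 37
  21 -> -21 -> -17 -> 17
  -50 -> 50 -> 54 -> -54
  40 -> -40 -> -36 -> 36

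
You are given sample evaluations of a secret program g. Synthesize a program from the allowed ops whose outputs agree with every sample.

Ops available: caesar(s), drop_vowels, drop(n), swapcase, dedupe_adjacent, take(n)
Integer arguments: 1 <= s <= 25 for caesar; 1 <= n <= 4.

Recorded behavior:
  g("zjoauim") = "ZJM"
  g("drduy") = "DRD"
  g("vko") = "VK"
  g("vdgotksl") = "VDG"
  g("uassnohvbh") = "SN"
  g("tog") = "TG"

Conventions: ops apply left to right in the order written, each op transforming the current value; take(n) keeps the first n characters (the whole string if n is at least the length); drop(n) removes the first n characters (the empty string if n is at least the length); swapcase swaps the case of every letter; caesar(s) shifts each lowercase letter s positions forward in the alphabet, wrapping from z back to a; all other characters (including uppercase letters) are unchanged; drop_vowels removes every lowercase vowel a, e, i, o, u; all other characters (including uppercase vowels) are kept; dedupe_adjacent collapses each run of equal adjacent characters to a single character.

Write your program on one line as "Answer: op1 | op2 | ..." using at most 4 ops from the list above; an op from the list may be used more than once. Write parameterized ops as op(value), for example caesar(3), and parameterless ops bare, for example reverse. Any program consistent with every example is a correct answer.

drop_vowels | take(3) | dedupe_adjacent | swapcase

Check, running the answer program on each example:
  "zjoauim" -> "zjm" -> "zjm" -> "zjm" -> "ZJM"
  "drduy" -> "drdy" -> "drd" -> "drd" -> "DRD"
  "vko" -> "vk" -> "vk" -> "vk" -> "VK"
  "vdgotksl" -> "vdgtksl" -> "vdg" -> "vdg" -> "VDG"
  "uassnohvbh" -> "ssnhvbh" -> "ssn" -> "sn" -> "SN"
  "tog" -> "tg" -> "tg" -> "tg" -> "TG"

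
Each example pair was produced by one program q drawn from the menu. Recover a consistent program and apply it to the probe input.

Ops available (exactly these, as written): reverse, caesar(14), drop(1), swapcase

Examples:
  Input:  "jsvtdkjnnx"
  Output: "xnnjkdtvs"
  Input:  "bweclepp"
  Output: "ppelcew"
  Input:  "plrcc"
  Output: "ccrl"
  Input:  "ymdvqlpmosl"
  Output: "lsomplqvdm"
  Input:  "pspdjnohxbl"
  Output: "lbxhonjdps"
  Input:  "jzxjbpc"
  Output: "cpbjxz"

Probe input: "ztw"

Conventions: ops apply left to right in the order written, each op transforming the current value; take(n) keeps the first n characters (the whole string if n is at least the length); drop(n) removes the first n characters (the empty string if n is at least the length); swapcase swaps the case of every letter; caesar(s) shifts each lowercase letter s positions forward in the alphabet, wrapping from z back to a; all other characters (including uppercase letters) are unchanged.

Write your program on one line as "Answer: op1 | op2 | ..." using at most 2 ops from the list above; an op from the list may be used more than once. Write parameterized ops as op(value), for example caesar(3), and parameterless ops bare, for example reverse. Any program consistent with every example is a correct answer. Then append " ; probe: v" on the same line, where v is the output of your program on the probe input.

drop(1) | reverse ; probe: "wt"

Check, running the answer program on each example:
  "jsvtdkjnnx" -> "svtdkjnnx" -> "xnnjkdtvs"
  "bweclepp" -> "weclepp" -> "ppelcew"
  "plrcc" -> "lrcc" -> "ccrl"
  "ymdvqlpmosl" -> "mdvqlpmosl" -> "lsomplqvdm"
  "pspdjnohxbl" -> "spdjnohxbl" -> "lbxhonjdps"
  "jzxjbpc" -> "zxjbpc" -> "cpbjxz"
  probe: "ztw" -> "tw" -> "wt"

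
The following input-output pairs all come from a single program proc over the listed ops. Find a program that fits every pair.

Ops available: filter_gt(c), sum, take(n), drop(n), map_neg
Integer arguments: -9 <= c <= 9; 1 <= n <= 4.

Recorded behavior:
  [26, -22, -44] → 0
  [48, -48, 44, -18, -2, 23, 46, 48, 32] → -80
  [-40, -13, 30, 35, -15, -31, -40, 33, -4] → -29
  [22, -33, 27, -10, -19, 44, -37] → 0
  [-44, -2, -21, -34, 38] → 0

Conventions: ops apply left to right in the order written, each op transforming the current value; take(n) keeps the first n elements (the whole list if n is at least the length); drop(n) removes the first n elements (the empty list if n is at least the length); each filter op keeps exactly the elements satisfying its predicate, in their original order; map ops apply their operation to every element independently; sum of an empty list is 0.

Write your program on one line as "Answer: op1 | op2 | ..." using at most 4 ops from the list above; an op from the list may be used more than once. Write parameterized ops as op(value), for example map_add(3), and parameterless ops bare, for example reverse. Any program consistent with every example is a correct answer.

drop(4) | drop(3) | map_neg | sum

Check, running the answer program on each example:
  [26, -22, -44] -> [] -> [] -> [] -> 0
  [48, -48, 44, -18, -2, 23, 46, 48, 32] -> [-2, 23, 46, 48, 32] -> [48, 32] -> [-48, -32] -> -80
  [-40, -13, 30, 35, -15, -31, -40, 33, -4] -> [-15, -31, -40, 33, -4] -> [33, -4] -> [-33, 4] -> -29
  [22, -33, 27, -10, -19, 44, -37] -> [-19, 44, -37] -> [] -> [] -> 0
  [-44, -2, -21, -34, 38] -> [38] -> [] -> [] -> 0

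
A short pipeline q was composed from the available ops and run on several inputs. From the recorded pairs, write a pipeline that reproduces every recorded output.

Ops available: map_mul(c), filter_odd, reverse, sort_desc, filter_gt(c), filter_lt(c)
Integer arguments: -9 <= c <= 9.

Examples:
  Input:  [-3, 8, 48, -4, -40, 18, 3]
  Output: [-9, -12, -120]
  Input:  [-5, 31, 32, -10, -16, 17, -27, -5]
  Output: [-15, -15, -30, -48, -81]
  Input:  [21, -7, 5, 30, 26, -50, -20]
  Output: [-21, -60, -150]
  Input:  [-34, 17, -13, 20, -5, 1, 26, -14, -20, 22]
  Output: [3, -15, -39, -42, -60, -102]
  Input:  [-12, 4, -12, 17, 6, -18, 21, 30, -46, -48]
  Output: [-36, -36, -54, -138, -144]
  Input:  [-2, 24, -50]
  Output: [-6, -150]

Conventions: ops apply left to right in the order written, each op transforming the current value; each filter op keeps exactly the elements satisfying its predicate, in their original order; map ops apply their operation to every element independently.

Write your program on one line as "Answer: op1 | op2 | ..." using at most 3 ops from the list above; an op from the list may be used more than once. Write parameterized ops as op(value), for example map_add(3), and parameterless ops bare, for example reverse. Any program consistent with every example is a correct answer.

sort_desc | filter_lt(3) | map_mul(3)

Check, running the answer program on each example:
  [-3, 8, 48, -4, -40, 18, 3] -> [48, 18, 8, 3, -3, -4, -40] -> [-3, -4, -40] -> [-9, -12, -120]
  [-5, 31, 32, -10, -16, 17, -27, -5] -> [32, 31, 17, -5, -5, -10, -16, -27] -> [-5, -5, -10, -16, -27] -> [-15, -15, -30, -48, -81]
  [21, -7, 5, 30, 26, -50, -20] -> [30, 26, 21, 5, -7, -20, -50] -> [-7, -20, -50] -> [-21, -60, -150]
  [-34, 17, -13, 20, -5, 1, 26, -14, -20, 22] -> [26, 22, 20, 17, 1, -5, -13, -14, -20, -34] -> [1, -5, -13, -14, -20, -34] -> [3, -15, -39, -42, -60, -102]
  [-12, 4, -12, 17, 6, -18, 21, 30, -46, -48] -> [30, 21, 17, 6, 4, -12, -12, -18, -46, -48] -> [-12, -12, -18, -46, -48] -> [-36, -36, -54, -138, -144]
  [-2, 24, -50] -> [24, -2, -50] -> [-2, -50] -> [-6, -150]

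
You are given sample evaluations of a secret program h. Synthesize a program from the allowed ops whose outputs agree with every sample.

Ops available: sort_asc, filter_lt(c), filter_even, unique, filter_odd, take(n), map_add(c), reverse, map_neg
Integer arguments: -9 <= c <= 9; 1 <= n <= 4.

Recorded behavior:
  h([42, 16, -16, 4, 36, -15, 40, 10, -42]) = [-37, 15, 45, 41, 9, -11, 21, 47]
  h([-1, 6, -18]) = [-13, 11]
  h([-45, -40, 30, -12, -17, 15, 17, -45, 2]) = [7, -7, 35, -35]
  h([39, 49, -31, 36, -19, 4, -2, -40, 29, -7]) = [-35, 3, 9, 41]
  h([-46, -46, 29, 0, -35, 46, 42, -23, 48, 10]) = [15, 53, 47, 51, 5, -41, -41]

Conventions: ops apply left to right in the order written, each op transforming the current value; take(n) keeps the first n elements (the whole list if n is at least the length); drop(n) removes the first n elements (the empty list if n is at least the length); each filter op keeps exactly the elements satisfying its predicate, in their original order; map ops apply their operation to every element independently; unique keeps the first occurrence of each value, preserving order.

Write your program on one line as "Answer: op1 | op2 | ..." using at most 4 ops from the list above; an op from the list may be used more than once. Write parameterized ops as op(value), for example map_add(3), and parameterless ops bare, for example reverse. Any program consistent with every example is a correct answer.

reverse | map_add(5) | filter_odd

Check, running the answer program on each example:
  [42, 16, -16, 4, 36, -15, 40, 10, -42] -> [-42, 10, 40, -15, 36, 4, -16, 16, 42] -> [-37, 15, 45, -10, 41, 9, -11, 21, 47] -> [-37, 15, 45, 41, 9, -11, 21, 47]
  [-1, 6, -18] -> [-18, 6, -1] -> [-13, 11, 4] -> [-13, 11]
  [-45, -40, 30, -12, -17, 15, 17, -45, 2] -> [2, -45, 17, 15, -17, -12, 30, -40, -45] -> [7, -40, 22, 20, -12, -7, 35, -35, -40] -> [7, -7, 35, -35]
  [39, 49, -31, 36, -19, 4, -2, -40, 29, -7] -> [-7, 29, -40, -2, 4, -19, 36, -31, 49, 39] -> [-2, 34, -35, 3, 9, -14, 41, -26, 54, 44] -> [-35, 3, 9, 41]
  [-46, -46, 29, 0, -35, 46, 42, -23, 48, 10] -> [10, 48, -23, 42, 46, -35, 0, 29, -46, -46] -> [15, 53, -18, 47, 51, -30, 5, 34, -41, -41] -> [15, 53, 47, 51, 5, -41, -41]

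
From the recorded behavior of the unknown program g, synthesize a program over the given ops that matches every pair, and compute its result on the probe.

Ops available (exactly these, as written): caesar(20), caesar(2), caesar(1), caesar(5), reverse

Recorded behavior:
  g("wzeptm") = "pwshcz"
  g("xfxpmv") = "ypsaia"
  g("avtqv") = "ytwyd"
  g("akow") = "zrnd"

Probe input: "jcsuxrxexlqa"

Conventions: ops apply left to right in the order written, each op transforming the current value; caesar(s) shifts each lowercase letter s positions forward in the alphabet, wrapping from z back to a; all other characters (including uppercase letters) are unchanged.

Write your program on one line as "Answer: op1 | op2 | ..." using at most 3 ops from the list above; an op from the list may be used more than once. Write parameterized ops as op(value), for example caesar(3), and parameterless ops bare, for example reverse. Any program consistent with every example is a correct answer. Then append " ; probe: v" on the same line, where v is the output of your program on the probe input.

caesar(2) | caesar(1) | reverse ; probe: "dtoahauaxvfm"

Check, running the answer program on each example:
  "wzeptm" -> "ybgrvo" -> "zchswp" -> "pwshcz"
  "xfxpmv" -> "zhzrox" -> "aiaspy" -> "ypsaia"
  "avtqv" -> "cxvsx" -> "dywty" -> "ytwyd"
  "akow" -> "cmqy" -> "dnrz" -> "zrnd"
  probe: "jcsuxrxexlqa" -> "leuwztzgznsc" -> "mfvxauahaotd" -> "dtoahauaxvfm"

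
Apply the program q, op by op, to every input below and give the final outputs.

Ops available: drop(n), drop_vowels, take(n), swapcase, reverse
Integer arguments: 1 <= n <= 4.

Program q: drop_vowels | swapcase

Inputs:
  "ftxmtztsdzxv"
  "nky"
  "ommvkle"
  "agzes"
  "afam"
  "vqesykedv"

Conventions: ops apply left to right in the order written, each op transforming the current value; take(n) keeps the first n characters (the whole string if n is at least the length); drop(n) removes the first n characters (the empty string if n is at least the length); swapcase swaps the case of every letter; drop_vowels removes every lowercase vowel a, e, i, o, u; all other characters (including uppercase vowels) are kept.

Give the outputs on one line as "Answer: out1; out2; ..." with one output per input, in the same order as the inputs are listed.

Execution, op by op:
  "ftxmtztsdzxv" -> "ftxmtztsdzxv" -> "FTXMTZTSDZXV"
  "nky" -> "nky" -> "NKY"
  "ommvkle" -> "mmvkl" -> "MMVKL"
  "agzes" -> "gzs" -> "GZS"
  "afam" -> "fm" -> "FM"
  "vqesykedv" -> "vqsykdv" -> "VQSYKDV"

"FTXMTZTSDZXV"; "NKY"; "MMVKL"; "GZS"; "FM"; "VQSYKDV"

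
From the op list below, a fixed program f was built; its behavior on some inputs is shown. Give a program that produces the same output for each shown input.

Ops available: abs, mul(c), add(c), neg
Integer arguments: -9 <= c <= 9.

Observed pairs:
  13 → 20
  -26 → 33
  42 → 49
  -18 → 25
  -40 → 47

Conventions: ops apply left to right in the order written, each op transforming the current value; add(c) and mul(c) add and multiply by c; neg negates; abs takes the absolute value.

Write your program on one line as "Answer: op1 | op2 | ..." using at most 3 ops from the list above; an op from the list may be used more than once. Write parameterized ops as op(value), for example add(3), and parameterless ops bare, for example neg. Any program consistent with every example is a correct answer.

neg | abs | add(7)

Check, running the answer program on each example:
  13 -> -13 -> 13 -> 20
  -26 -> 26 -> 26 -> 33
  42 -> -42 -> 42 -> 49
  -18 -> 18 -> 18 -> 25
  -40 -> 40 -> 40 -> 47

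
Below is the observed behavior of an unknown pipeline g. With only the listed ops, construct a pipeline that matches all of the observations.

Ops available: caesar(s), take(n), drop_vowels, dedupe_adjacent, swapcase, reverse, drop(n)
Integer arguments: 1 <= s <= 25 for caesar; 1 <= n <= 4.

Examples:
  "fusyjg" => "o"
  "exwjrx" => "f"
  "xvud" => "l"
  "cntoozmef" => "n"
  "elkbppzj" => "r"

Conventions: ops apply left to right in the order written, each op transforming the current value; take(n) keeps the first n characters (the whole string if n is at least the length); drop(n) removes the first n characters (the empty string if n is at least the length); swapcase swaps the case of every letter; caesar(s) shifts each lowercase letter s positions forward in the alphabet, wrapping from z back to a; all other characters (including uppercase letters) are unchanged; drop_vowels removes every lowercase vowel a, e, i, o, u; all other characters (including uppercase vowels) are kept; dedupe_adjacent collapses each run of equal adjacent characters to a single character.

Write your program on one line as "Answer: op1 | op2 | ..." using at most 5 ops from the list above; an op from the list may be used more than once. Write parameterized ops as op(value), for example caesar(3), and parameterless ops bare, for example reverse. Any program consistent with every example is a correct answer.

caesar(9) | dedupe_adjacent | reverse | caesar(25) | take(1)

Check, running the answer program on each example:
  "fusyjg" -> "odbhsp" -> "odbhsp" -> "pshbdo" -> "orgacn" -> "o"
  "exwjrx" -> "ngfsag" -> "ngfsag" -> "gasfgn" -> "fzrefm" -> "f"
  "xvud" -> "gedm" -> "gedm" -> "mdeg" -> "lcdf" -> "l"
  "cntoozmef" -> "lwcxxivno" -> "lwcxivno" -> "onvixcwl" -> "nmuhwbvk" -> "n"
  "elkbppzj" -> "nutkyyis" -> "nutkyis" -> "siyktun" -> "rhxjstm" -> "r"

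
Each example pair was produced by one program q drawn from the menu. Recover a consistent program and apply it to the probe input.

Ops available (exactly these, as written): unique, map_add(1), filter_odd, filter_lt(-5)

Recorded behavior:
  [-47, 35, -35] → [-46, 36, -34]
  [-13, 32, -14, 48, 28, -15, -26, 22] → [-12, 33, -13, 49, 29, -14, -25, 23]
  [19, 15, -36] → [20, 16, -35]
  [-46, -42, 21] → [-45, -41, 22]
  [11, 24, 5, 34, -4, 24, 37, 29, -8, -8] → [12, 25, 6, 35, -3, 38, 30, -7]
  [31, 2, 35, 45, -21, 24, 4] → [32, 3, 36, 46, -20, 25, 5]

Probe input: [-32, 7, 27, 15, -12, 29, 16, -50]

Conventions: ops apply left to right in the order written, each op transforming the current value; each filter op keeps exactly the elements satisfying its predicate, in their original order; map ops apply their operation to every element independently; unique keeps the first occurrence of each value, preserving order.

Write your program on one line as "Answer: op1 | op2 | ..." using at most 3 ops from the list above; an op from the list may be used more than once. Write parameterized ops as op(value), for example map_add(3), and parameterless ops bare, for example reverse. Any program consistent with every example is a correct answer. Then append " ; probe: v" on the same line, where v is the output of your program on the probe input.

unique | map_add(1) ; probe: [-31, 8, 28, 16, -11, 30, 17, -49]

Check, running the answer program on each example:
  [-47, 35, -35] -> [-47, 35, -35] -> [-46, 36, -34]
  [-13, 32, -14, 48, 28, -15, -26, 22] -> [-13, 32, -14, 48, 28, -15, -26, 22] -> [-12, 33, -13, 49, 29, -14, -25, 23]
  [19, 15, -36] -> [19, 15, -36] -> [20, 16, -35]
  [-46, -42, 21] -> [-46, -42, 21] -> [-45, -41, 22]
  [11, 24, 5, 34, -4, 24, 37, 29, -8, -8] -> [11, 24, 5, 34, -4, 37, 29, -8] -> [12, 25, 6, 35, -3, 38, 30, -7]
  [31, 2, 35, 45, -21, 24, 4] -> [31, 2, 35, 45, -21, 24, 4] -> [32, 3, 36, 46, -20, 25, 5]
  probe: [-32, 7, 27, 15, -12, 29, 16, -50] -> [-32, 7, 27, 15, -12, 29, 16, -50] -> [-31, 8, 28, 16, -11, 30, 17, -49]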